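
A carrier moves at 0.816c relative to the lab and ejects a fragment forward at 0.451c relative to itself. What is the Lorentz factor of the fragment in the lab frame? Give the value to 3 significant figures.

γ ≈ 2.65

u_lab = (0.451 + 0.816)/(1 + 0.451×0.816) = 1.267/1.36802 = 0.926159
γ = 1/√(1 − 0.926159²) = 2.65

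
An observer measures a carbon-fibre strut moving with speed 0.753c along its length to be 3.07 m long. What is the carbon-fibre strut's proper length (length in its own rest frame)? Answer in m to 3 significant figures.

L₀ ≈ 4.67 m

γ = 1/√(1 − 0.753²) = 1.5197
L₀ = γL = 1.5197 × 3.07 = 4.67 m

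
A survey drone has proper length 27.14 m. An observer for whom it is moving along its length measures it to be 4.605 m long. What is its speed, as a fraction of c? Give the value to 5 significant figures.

γ = L₀/L = 27.14/4.605 = 5.893594
β = √(1 − 1/γ²) = 0.98550

β ≈ 0.98550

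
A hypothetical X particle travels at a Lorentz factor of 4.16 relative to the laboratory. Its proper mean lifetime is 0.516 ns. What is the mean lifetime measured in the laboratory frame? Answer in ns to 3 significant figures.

Δt ≈ 2.15 ns

γ = 4.16 (given)
Time dilation: Δt = γτ₀ = 4.16 × 0.516 ns = 2.15 ns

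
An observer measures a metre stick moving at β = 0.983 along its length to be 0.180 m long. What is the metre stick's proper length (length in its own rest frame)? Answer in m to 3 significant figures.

L₀ ≈ 0.980 m

γ = 1/√(1 − 0.983²) = 5.4465
L₀ = γL = 5.4465 × 0.180 = 0.980 m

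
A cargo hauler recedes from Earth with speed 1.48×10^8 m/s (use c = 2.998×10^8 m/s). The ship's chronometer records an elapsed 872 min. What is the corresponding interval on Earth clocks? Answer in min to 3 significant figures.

β = v/c = 1.48×10^8 / 2.998×10^8 = 0.49366
γ = 1/√(1 − 0.49366²) = 1.1499
Time dilation: Δt = γτ₀ = 1.1499 × 872 min = 1000 min

Δt ≈ 1000 min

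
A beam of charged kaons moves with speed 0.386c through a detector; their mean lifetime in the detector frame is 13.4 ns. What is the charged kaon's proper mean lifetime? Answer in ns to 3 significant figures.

τ₀ ≈ 12.4 ns

γ = 1/√(1 − 0.386²) = 1.0840
Proper time: τ₀ = Δt/γ = 13.4/1.0840 = 12.4 ns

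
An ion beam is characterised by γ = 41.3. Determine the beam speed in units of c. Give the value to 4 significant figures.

β = √(1 − 1/γ²) = √(1 − 1/41.3²) = √(0.999414) = 0.9997

β ≈ 0.9997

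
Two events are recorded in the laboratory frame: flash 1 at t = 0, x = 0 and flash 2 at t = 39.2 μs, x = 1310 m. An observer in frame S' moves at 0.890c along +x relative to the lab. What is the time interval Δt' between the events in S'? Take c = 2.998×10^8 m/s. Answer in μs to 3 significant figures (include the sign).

Δt' ≈ 77.4 μs

γ = 1/√(1 − 0.890²) = 2.1932
Δt' = γ(Δt − vΔx/c²) = 2.1932 × (39.2 μs − 0.890×1310 m / (2.998×10^8 m/s))
= 2.1932 × (35.311 μs) = 77.4 μs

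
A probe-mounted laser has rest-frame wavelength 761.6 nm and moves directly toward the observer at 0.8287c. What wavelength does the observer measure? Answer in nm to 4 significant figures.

Relativistic Doppler: λ_obs = λ_src √((1−β)/(1+β))
= 761.6 × √(0.171300/1.82870) = 761.6 × 0.306061 = 233.1 nm

λ_obs ≈ 233.1 nm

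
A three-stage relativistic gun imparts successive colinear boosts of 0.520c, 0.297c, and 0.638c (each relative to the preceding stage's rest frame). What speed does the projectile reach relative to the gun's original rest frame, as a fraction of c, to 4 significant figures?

Compose boost 2: (0.297 + 0.520)/(1 + 0.297×0.520) = 0.8170/1.15444 = 0.707702
Compose boost 3: (0.638 + 0.707702)/(1 + 0.638×0.707702) = 1.34570/1.45151 = 0.9271

u ≈ 0.9271c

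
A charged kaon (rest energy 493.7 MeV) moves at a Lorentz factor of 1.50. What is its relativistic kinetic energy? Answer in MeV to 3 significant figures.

K ≈ 247 MeV

γ = 1.50 (given)
K = (γ − 1)m₀c² = (1.50 − 1) × 493.7 MeV = 0.50000 × 493.7 MeV = 247 MeV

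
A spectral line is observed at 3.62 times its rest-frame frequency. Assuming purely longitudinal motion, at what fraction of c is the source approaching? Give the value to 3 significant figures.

β ≈ 0.858

f_obs/f_src = √((1+β)/(1−β)) = 3.62  ⇒  (1+β)/(1−β) = 13.104
β = |1 − D²|/(1 + D²) = |1 − 13.104|/(1 + 13.104) = 0.858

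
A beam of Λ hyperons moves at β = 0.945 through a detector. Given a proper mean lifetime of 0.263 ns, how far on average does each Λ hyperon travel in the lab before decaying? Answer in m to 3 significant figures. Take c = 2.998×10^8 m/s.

d ≈ 0.228 m

γ = 1/√(1 − 0.945²) = 3.0574
Dilated lifetime: Δt = γτ₀ = 3.0574 × 0.263 ns = 0.80411 ns
d = vΔt = 0.945c × 0.80411 ns = 2.8331×10^8 m/s × 8.0411×10^-10 s = 0.228 m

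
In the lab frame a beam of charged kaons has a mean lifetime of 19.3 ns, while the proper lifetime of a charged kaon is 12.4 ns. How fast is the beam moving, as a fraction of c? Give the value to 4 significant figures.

β ≈ 0.7663

γ = Δt/τ₀ = 19.3/12.4 = 1.55645
β = √(1 − 1/γ²) = √(1 − 1/1.55645²) = 0.7663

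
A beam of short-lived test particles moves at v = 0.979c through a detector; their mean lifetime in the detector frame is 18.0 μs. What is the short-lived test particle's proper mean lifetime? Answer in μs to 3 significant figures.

γ = 1/√(1 − 0.979²) = 4.9053
Proper time: τ₀ = Δt/γ = 18.0/4.9053 = 3.67 μs

τ₀ ≈ 3.67 μs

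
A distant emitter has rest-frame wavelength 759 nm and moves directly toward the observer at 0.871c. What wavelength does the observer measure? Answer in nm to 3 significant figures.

λ_obs ≈ 199 nm

Relativistic Doppler: λ_obs = λ_src √((1−β)/(1+β))
= 759 × √(0.12900/1.8710) = 759 × 0.26258 = 199 nm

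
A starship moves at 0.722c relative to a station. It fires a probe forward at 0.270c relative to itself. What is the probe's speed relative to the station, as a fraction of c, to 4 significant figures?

Relativistic velocity addition: u = (u' + v)/(1 + u'v/c²)
= (0.270 + 0.722)/(1 + 0.270×0.722) = 0.9920/1.19494 = 0.8302

u ≈ 0.8302c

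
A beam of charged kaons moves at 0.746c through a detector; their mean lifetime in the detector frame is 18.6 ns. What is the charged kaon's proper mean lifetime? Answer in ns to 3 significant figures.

γ = 1/√(1 − 0.746²) = 1.5016
Proper time: τ₀ = Δt/γ = 18.6/1.5016 = 12.4 ns

τ₀ ≈ 12.4 ns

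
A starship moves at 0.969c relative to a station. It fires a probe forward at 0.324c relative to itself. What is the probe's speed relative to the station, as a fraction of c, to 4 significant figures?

u ≈ 0.9841c

Relativistic velocity addition: u = (u' + v)/(1 + u'v/c²)
= (0.324 + 0.969)/(1 + 0.324×0.969) = 1.293/1.31396 = 0.9841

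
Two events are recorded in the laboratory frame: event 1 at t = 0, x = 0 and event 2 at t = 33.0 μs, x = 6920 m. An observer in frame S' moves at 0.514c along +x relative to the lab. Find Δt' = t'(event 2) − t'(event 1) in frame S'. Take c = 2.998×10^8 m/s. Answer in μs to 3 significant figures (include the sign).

γ = 1/√(1 − 0.514²) = 1.1658
Δt' = γ(Δt − vΔx/c²) = 1.1658 × (33.0 μs − 0.514×6920 m / (2.998×10^8 m/s))
= 1.1658 × (21.136 μs) = 24.6 μs

Δt' ≈ 24.6 μs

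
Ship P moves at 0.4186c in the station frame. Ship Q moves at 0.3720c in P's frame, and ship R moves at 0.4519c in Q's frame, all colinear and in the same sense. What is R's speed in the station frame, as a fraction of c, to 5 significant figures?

Compose boost 2: (0.3720 + 0.4186)/(1 + 0.3720×0.4186) = 0.79060/1.155719 = 0.6840762
Compose boost 3: (0.4519 + 0.6840762)/(1 + 0.4519×0.6840762) = 1.135976/1.309134 = 0.86773

u ≈ 0.86773c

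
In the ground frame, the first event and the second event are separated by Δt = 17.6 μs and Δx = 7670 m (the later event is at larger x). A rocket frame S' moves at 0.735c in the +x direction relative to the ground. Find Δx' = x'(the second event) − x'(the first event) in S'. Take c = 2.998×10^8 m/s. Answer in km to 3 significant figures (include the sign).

Δx' ≈ 5.59 km

γ = 1/√(1 − 0.735²) = 1.4748
Δx' = γ(Δx − vΔt) = 1.4748 × (7670 m − 0.735×(2.998×10^8 m/s)×17.6×10^-6 s)
= 1.4748 × (3791.8 m) = 5.59 km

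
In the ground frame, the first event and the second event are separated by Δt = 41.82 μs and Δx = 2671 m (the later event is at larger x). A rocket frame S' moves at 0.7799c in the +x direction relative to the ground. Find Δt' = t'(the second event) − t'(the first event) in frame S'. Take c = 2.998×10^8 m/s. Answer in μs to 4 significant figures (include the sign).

Δt' ≈ 55.71 μs

γ = 1/√(1 − 0.7799²) = 1.59769
Δt' = γ(Δt − vΔx/c²) = 1.59769 × (41.82 μs − 0.7799×2671 m / (2.998×10^8 m/s))
= 1.59769 × (34.8717 μs) = 55.71 μs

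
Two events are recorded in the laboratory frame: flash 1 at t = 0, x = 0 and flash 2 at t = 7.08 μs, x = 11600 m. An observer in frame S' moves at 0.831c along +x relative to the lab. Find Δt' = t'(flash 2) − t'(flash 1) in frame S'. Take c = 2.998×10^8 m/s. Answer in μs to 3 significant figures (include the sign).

Δt' ≈ -45.1 μs

γ = 1/√(1 − 0.831²) = 1.7977
Δt' = γ(Δt − vΔx/c²) = 1.7977 × (7.08 μs − 0.831×11600 m / (2.998×10^8 m/s))
= 1.7977 × (-25.073 μs) = -45.1 μs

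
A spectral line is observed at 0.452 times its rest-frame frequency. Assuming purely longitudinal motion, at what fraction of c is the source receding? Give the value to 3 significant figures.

β ≈ 0.661

f_obs/f_src = √((1−β)/(1+β)) = 0.452  ⇒  (1−β)/(1+β) = 0.20430
β = |1 − D²|/(1 + D²) = |1 − 0.20430|/(1 + 0.20430) = 0.661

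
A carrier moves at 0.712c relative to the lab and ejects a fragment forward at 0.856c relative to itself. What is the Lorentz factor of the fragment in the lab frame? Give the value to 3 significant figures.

u_lab = (0.856 + 0.712)/(1 + 0.856×0.712) = 1.568/1.60947 = 0.974233
γ = 1/√(1 − 0.974233²) = 4.43

γ ≈ 4.43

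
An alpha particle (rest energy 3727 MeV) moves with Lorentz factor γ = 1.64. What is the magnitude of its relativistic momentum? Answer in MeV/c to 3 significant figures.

p ≈ 4840 MeV/c

β = √(1 − 1/γ²) = √(1 − 1/1.64²) = 0.79259
p = γβm₀c = 1.64 × 0.79259 × 3727 MeV/c = 4840 MeV/c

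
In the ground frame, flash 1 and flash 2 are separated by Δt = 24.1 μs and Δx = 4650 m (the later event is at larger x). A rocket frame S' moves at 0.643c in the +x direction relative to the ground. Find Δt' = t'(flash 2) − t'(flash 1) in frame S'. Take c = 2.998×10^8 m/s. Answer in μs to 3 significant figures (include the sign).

γ = 1/√(1 − 0.643²) = 1.3057
Δt' = γ(Δt − vΔx/c²) = 1.3057 × (24.1 μs − 0.643×4650 m / (2.998×10^8 m/s))
= 1.3057 × (14.127 μs) = 18.4 μs

Δt' ≈ 18.4 μs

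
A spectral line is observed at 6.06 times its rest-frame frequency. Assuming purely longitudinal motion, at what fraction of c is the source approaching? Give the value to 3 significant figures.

β ≈ 0.947

f_obs/f_src = √((1+β)/(1−β)) = 6.06  ⇒  (1+β)/(1−β) = 36.724
β = |1 − D²|/(1 + D²) = |1 − 36.724|/(1 + 36.724) = 0.947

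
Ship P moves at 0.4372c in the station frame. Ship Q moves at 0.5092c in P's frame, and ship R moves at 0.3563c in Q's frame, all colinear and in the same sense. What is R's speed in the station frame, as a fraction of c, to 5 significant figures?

u ≈ 0.88601c

Compose boost 2: (0.5092 + 0.4372)/(1 + 0.5092×0.4372) = 0.94640/1.222622 = 0.7740739
Compose boost 3: (0.3563 + 0.7740739)/(1 + 0.3563×0.7740739) = 1.130374/1.275803 = 0.88601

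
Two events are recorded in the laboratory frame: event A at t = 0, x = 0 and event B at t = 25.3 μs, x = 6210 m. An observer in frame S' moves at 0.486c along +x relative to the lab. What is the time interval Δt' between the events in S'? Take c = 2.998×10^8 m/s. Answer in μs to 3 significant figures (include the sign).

γ = 1/√(1 − 0.486²) = 1.1442
Δt' = γ(Δt − vΔx/c²) = 1.1442 × (25.3 μs − 0.486×6210 m / (2.998×10^8 m/s))
= 1.1442 × (15.233 μs) = 17.4 μs

Δt' ≈ 17.4 μs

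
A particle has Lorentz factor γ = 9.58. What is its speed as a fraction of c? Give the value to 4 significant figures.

β = √(1 − 1/γ²) = √(1 − 1/9.58²) = √(0.989104) = 0.9945

β ≈ 0.9945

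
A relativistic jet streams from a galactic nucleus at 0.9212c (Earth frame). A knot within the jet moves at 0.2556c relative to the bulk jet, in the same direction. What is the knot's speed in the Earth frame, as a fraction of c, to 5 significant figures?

Relativistic velocity addition: u = (u' + v)/(1 + u'v/c²)
= (0.2556 + 0.9212)/(1 + 0.2556×0.9212) = 1.1768/1.235459 = 0.95252

u ≈ 0.95252c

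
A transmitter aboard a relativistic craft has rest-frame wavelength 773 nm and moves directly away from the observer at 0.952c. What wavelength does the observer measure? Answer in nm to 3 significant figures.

Relativistic Doppler: λ_obs = λ_src √((1+β)/(1−β))
= 773 × √(1.9520/0.048000) = 773 × 6.3770 = 4930 nm

λ_obs ≈ 4930 nm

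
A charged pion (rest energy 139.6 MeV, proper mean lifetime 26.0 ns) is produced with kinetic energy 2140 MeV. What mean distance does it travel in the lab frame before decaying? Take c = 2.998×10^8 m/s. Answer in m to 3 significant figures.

γ = 1 + K/(m₀c²) = 1 + 2140/139.6 = 16.330
β = √(1 − 1/γ²) = 0.99812
Dilated lifetime: γτ₀ = 16.330 × 26.0 ns = 424.57 ns
d = βc·γτ₀ = 0.99812 × (2.998×10^8 m/s) × 4.2457×10^-7 s = 127 m

d ≈ 127 m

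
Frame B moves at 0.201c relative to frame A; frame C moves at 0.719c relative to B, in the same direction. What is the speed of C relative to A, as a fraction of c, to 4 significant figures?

Compose boost 2: (0.719 + 0.201)/(1 + 0.719×0.201) = 0.9200/1.14452 = 0.8038

u ≈ 0.8038c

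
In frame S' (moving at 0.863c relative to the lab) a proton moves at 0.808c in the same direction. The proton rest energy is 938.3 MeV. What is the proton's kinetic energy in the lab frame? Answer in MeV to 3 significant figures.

K ≈ 4410 MeV

u_lab = (0.808 + 0.863)/(1 + 0.808×0.863) = 0.984502
γ = 1/√(1 − 0.984502²) = 5.7022
K = (γ − 1)m₀c² = (5.7022 − 1) × 938.3 = 4.7022 × 938.3 = 4410 MeV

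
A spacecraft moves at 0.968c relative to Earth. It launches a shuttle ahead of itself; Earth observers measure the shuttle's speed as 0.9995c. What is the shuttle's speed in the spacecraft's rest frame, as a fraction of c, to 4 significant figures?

u' ≈ 0.9697c

Inverse velocity addition: u' = (u − v)/(1 − uv/c²)
= (0.9995 − 0.968)/(1 − 0.9995×0.968) = 0.03150/0.0324840 = 0.9697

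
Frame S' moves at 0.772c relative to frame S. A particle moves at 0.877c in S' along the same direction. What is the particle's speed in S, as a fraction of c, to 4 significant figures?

Relativistic velocity addition: u = (u' + v)/(1 + u'v/c²)
= (0.877 + 0.772)/(1 + 0.877×0.772) = 1.649/1.67704 = 0.9833

u ≈ 0.9833c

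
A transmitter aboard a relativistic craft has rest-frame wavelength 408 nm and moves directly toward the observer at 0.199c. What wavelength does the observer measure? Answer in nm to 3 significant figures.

λ_obs ≈ 333 nm

Relativistic Doppler: λ_obs = λ_src √((1−β)/(1+β))
= 408 × √(0.80100/1.1990) = 408 × 0.81735 = 333 nm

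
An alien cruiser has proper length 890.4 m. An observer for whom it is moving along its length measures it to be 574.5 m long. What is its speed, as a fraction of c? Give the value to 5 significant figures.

β ≈ 0.76400

γ = L₀/L = 890.4/574.5 = 1.549869
β = √(1 − 1/γ²) = 0.76400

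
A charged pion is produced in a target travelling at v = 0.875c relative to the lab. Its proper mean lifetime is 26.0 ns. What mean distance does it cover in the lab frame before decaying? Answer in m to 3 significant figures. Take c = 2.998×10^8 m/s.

γ = 1/√(1 − 0.875²) = 2.0656
Dilated lifetime: Δt = γτ₀ = 2.0656 × 26.0 ns = 53.705 ns
d = vΔt = 0.875c × 53.705 ns = 2.6232×10^8 m/s × 5.3705×10^-8 s = 14.1 m

d ≈ 14.1 m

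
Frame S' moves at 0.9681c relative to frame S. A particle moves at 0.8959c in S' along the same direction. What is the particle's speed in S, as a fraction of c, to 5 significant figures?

u ≈ 0.99822c

Relativistic velocity addition: u = (u' + v)/(1 + u'v/c²)
= (0.8959 + 0.9681)/(1 + 0.8959×0.9681) = 1.8640/1.867321 = 0.99822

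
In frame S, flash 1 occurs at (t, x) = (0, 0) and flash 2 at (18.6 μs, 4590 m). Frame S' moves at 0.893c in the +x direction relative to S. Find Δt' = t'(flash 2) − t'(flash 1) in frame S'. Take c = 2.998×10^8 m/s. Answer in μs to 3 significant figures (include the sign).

γ = 1/√(1 − 0.893²) = 2.2219
Δt' = γ(Δt − vΔx/c²) = 2.2219 × (18.6 μs − 0.893×4590 m / (2.998×10^8 m/s))
= 2.2219 × (4.9280 μs) = 10.9 μs

Δt' ≈ 10.9 μs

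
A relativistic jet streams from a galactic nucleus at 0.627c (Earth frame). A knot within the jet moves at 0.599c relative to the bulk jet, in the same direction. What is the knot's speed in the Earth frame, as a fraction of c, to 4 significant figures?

u ≈ 0.8913c

Relativistic velocity addition: u = (u' + v)/(1 + u'v/c²)
= (0.599 + 0.627)/(1 + 0.599×0.627) = 1.226/1.37557 = 0.8913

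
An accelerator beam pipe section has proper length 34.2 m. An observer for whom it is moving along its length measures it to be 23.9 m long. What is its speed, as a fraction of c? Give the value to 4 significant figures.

γ = L₀/L = 34.2/23.9 = 1.43096
β = √(1 − 1/γ²) = 0.7153

β ≈ 0.7153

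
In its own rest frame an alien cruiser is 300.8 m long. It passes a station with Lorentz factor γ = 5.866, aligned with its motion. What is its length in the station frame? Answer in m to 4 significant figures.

γ = 5.866 (given)
Length contraction: L = L₀/γ = 300.8/5.866 = 51.28 m

L ≈ 51.28 m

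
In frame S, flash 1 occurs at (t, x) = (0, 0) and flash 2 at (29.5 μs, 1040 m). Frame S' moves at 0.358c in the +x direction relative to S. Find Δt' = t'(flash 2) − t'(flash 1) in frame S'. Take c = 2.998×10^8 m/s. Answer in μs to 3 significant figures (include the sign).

γ = 1/√(1 − 0.358²) = 1.0710
Δt' = γ(Δt − vΔx/c²) = 1.0710 × (29.5 μs − 0.358×1040 m / (2.998×10^8 m/s))
= 1.0710 × (28.258 μs) = 30.3 μs

Δt' ≈ 30.3 μs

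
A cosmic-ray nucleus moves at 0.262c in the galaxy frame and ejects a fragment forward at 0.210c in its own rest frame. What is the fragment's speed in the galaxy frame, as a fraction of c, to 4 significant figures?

Compose boost 2: (0.210 + 0.262)/(1 + 0.210×0.262) = 0.4720/1.05502 = 0.4474

u ≈ 0.4474c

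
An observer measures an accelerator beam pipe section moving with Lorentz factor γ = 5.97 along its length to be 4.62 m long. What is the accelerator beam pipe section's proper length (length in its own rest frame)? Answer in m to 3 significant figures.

L₀ ≈ 27.6 m

γ = 5.97 (given)
L₀ = γL = 5.97 × 4.62 = 27.6 m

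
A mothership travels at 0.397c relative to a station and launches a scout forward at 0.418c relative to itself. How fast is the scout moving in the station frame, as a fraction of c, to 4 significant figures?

u ≈ 0.6990c

Compose boost 2: (0.418 + 0.397)/(1 + 0.418×0.397) = 0.8150/1.16595 = 0.6990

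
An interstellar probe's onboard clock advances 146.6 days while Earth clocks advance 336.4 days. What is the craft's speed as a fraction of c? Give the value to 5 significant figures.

β ≈ 0.90005

γ = Δt/τ₀ = 336.4/146.6 = 2.294679
β = √(1 − 1/γ²) = √(1 − 1/2.294679²) = 0.90005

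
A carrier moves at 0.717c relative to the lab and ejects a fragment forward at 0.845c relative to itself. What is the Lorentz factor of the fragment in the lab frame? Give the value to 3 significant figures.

u_lab = (0.845 + 0.717)/(1 + 0.845×0.717) = 1.562/1.60587 = 0.972685
γ = 1/√(1 − 0.972685²) = 4.31

γ ≈ 4.31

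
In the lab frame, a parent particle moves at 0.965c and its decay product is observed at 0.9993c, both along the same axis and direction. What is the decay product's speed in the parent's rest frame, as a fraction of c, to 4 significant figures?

Inverse velocity addition: u' = (u − v)/(1 − uv/c²)
= (0.9993 − 0.965)/(1 − 0.9993×0.965) = 0.03430/0.0356755 = 0.9614

u' ≈ 0.9614c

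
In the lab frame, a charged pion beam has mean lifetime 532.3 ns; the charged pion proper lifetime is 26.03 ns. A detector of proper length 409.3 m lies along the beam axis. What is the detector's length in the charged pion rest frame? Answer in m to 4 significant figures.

L ≈ 20.02 m

Time dilation ⇒ γ = Δt/τ₀ = 532.3/26.03 = 20.4495
Length contraction: L = L₀/γ = 409.3/20.4495 = 20.02 m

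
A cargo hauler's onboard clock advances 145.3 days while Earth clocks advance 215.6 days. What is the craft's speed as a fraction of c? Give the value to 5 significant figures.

β ≈ 0.73879

γ = Δt/τ₀ = 215.6/145.3 = 1.483827
β = √(1 − 1/γ²) = √(1 − 1/1.483827²) = 0.73879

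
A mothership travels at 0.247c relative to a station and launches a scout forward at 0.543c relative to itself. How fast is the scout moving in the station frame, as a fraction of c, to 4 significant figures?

u ≈ 0.6966c

Compose boost 2: (0.543 + 0.247)/(1 + 0.543×0.247) = 0.7900/1.13412 = 0.6966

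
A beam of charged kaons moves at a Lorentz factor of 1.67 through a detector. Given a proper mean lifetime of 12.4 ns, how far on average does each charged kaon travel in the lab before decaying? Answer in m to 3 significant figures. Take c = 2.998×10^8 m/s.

d ≈ 4.97 m

β = √(1 − 1/γ²) = √(1 − 1/1.67²) = 0.80090
Dilated lifetime: Δt = γτ₀ = 1.67 × 12.4 ns = 20.708 ns
d = vΔt = 0.80090c × 20.708 ns = 2.4011×10^8 m/s × 2.0708×10^-8 s = 4.97 m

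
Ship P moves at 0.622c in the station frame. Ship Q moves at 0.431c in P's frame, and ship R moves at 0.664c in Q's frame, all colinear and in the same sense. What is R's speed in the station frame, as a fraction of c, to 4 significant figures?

Compose boost 2: (0.431 + 0.622)/(1 + 0.431×0.622) = 1.053/1.26808 = 0.830388
Compose boost 3: (0.664 + 0.830388)/(1 + 0.664×0.830388) = 1.49439/1.55138 = 0.9633

u ≈ 0.9633c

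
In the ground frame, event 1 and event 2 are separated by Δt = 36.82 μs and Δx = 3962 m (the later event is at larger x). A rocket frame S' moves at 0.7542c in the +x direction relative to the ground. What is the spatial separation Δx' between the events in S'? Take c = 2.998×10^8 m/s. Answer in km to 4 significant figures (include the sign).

γ = 1/√(1 − 0.7542²) = 1.52289
Δx' = γ(Δx − vΔt) = 1.52289 × (3962 m − 0.7542×(2.998×10^8 m/s)×36.82×10^-6 s)
= 1.52289 × (-4363.34 m) = -6.645 km

Δx' ≈ -6.645 km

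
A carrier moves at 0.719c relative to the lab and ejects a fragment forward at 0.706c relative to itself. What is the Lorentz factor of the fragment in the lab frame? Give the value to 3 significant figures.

γ ≈ 3.06

u_lab = (0.706 + 0.719)/(1 + 0.706×0.719) = 1.425/1.50761 = 0.945202
γ = 1/√(1 − 0.945202²) = 3.06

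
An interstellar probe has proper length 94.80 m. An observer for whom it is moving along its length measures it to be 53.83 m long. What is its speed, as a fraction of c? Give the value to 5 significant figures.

β ≈ 0.82315

γ = L₀/L = 94.80/53.83 = 1.761100
β = √(1 − 1/γ²) = 0.82315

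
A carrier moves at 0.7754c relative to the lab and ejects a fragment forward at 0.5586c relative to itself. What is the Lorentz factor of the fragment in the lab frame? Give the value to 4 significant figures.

u_lab = (0.5586 + 0.7754)/(1 + 0.5586×0.7754) = 1.3340/1.433138 = 0.9308242
γ = 1/√(1 − 0.9308242²) = 2.736

γ ≈ 2.736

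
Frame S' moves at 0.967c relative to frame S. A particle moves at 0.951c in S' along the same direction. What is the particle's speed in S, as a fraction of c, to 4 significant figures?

Relativistic velocity addition: u = (u' + v)/(1 + u'v/c²)
= (0.951 + 0.967)/(1 + 0.951×0.967) = 1.918/1.91962 = 0.9992

u ≈ 0.9992c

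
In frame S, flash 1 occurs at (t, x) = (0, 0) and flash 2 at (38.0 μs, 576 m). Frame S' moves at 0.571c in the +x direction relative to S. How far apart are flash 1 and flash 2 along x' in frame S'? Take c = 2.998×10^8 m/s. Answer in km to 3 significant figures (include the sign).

Δx' ≈ -7.22 km

γ = 1/√(1 − 0.571²) = 1.2181
Δx' = γ(Δx − vΔt) = 1.2181 × (576 m − 0.571×(2.998×10^8 m/s)×38.0×10^-6 s)
= 1.2181 × (-5929.1 m) = -7.22 km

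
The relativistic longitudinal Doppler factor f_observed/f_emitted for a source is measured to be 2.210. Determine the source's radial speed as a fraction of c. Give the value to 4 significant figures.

β ≈ 0.6601

f_obs/f_src = √((1+β)/(1−β)) = 2.210  ⇒  (1+β)/(1−β) = 4.88410
β = |1 − D²|/(1 + D²) = |1 − 4.88410|/(1 + 4.88410) = 0.6601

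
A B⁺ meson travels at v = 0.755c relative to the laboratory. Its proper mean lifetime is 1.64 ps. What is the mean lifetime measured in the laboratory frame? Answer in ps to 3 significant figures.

Δt ≈ 2.50 ps

γ = 1/√(1 − 0.755²) = 1.5250
Time dilation: Δt = γτ₀ = 1.5250 × 1.64 ps = 2.50 ps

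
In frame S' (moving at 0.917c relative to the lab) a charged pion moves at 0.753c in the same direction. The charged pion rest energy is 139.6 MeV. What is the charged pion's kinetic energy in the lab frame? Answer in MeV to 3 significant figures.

u_lab = (0.753 + 0.917)/(1 + 0.753×0.917) = 0.987873
γ = 1/√(1 − 0.987873²) = 6.4406
K = (γ − 1)m₀c² = (6.4406 − 1) × 139.6 = 5.4406 × 139.6 = 760 MeV

K ≈ 760 MeV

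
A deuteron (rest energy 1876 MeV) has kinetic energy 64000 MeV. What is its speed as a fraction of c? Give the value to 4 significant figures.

γ = 1 + K/(m₀c²) = 1 + 64000/1876 = 35.1151
β = √(1 − 1/γ²) = 0.9996

β ≈ 0.9996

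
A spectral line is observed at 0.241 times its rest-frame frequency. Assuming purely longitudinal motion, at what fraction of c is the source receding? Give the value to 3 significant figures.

β ≈ 0.890

f_obs/f_src = √((1−β)/(1+β)) = 0.241  ⇒  (1−β)/(1+β) = 0.058081
β = |1 − D²|/(1 + D²) = |1 − 0.058081|/(1 + 0.058081) = 0.890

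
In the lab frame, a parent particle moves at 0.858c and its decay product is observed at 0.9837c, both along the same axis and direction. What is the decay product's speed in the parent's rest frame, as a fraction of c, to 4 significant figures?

Inverse velocity addition: u' = (u − v)/(1 − uv/c²)
= (0.9837 − 0.858)/(1 − 0.9837×0.858) = 0.1257/0.155985 = 0.8058

u' ≈ 0.8058c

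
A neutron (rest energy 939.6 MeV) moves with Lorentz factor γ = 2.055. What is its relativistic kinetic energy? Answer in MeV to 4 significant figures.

γ = 2.055 (given)
K = (γ − 1)m₀c² = (2.055 − 1) × 939.6 MeV = 1.05500 × 939.6 MeV = 991.3 MeV

K ≈ 991.3 MeV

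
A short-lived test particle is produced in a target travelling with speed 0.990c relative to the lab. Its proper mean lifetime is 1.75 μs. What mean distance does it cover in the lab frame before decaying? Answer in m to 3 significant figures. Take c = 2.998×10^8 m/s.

γ = 1/√(1 − 0.990²) = 7.0888
Dilated lifetime: Δt = γτ₀ = 7.0888 × 1.75 μs = 12.405 μs
d = vΔt = 0.990c × 12.405 μs = 2.9680×10^8 m/s × 1.2405×10^-5 s = 3680 m

d ≈ 3680 m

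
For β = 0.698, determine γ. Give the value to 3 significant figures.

γ ≈ 1.40

γ = 1/√(1 − β²) = 1/√(1 − 0.698²) = 1/√(0.51280) = 1.40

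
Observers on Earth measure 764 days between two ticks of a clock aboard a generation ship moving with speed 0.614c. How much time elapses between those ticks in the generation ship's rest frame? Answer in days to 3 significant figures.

γ = 1/√(1 − 0.614²) = 1.2669
Proper time: τ₀ = Δt/γ = 764/1.2669 = 603 days

τ₀ ≈ 603 days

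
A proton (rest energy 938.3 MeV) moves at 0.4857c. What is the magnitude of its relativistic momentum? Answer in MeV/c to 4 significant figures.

γ = 1/√(1 − 0.4857²) = 1.14400
p = γβm₀c = 1.14400 × 0.4857 × 938.3 MeV/c = 521.4 MeV/c

p ≈ 521.4 MeV/c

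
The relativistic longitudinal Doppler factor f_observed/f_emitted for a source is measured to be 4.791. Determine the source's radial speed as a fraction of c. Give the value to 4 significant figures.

β ≈ 0.9165

f_obs/f_src = √((1+β)/(1−β)) = 4.791  ⇒  (1+β)/(1−β) = 22.9537
β = |1 − D²|/(1 + D²) = |1 − 22.9537|/(1 + 22.9537) = 0.9165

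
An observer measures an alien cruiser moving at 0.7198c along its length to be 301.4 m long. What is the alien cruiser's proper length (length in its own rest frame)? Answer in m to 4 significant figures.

γ = 1/√(1 − 0.7198²) = 1.44055
L₀ = γL = 1.44055 × 301.4 = 434.2 m

L₀ ≈ 434.2 m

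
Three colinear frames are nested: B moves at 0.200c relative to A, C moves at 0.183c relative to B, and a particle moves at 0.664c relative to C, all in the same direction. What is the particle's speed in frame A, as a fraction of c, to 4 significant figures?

u ≈ 0.8299c

Compose boost 2: (0.183 + 0.200)/(1 + 0.183×0.200) = 0.3830/1.03660 = 0.369477
Compose boost 3: (0.664 + 0.369477)/(1 + 0.664×0.369477) = 1.03348/1.24533 = 0.8299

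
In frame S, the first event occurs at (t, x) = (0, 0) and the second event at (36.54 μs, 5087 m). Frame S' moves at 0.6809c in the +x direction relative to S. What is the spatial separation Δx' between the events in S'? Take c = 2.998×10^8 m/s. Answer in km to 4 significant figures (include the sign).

Δx' ≈ -3.239 km

γ = 1/√(1 − 0.6809²) = 1.36542
Δx' = γ(Δx − vΔt) = 1.36542 × (5087 m − 0.6809×(2.998×10^8 m/s)×36.54×10^-6 s)
= 1.36542 × (-2372.05 m) = -3.239 km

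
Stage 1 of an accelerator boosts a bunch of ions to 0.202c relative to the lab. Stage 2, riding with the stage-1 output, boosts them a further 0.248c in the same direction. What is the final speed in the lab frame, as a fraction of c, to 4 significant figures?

u ≈ 0.4285c

Compose boost 2: (0.248 + 0.202)/(1 + 0.248×0.202) = 0.4500/1.05010 = 0.4285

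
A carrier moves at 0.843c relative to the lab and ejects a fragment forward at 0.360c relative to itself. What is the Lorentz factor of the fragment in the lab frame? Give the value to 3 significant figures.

u_lab = (0.360 + 0.843)/(1 + 0.360×0.843) = 1.203/1.30348 = 0.922914
γ = 1/√(1 − 0.922914²) = 2.60

γ ≈ 2.60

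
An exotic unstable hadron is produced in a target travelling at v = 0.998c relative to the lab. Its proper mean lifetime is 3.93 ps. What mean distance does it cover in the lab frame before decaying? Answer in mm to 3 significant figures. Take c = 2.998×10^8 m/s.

d ≈ 18.6 mm

γ = 1/√(1 − 0.998²) = 15.819
Dilated lifetime: Δt = γτ₀ = 15.819 × 3.93 ps = 62.170 ps
d = vΔt = 0.998c × 62.170 ps = 2.9920×10^8 m/s × 6.2170×10^-11 s = 18.6 mm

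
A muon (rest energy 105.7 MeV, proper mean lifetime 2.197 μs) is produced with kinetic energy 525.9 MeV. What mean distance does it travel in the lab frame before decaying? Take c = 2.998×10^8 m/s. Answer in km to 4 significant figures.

γ = 1 + K/(m₀c²) = 1 + 525.9/105.7 = 5.97540
β = √(1 − 1/γ²) = 0.985897
Dilated lifetime: γτ₀ = 5.97540 × 2.197 μs = 13.1280 μs
d = βc·γτ₀ = 0.985897 × (2.998×10^8 m/s) × 1.31280×10^-5 s = 3.880 km

d ≈ 3.880 km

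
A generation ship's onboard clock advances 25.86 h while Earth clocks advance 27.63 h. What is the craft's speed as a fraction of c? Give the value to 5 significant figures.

γ = Δt/τ₀ = 27.63/25.86 = 1.068445
β = √(1 − 1/γ²) = √(1 − 1/1.068445²) = 0.35216

β ≈ 0.35216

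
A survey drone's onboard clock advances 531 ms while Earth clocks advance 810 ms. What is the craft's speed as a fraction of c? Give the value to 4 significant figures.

β ≈ 0.7551

γ = Δt/τ₀ = 810/531 = 1.52542
β = √(1 − 1/γ²) = √(1 − 1/1.52542²) = 0.7551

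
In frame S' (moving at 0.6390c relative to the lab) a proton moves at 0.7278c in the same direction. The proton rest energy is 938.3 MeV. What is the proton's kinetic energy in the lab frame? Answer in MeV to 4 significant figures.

K ≈ 1668 MeV

u_lab = (0.7278 + 0.6390)/(1 + 0.7278×0.6390) = 0.9329284
γ = 1/√(1 − 0.9329284²) = 2.77730
K = (γ − 1)m₀c² = (2.77730 − 1) × 938.3 = 1.77730 × 938.3 = 1668 MeV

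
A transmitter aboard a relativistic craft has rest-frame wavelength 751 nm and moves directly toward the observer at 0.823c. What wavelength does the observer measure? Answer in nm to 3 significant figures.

Relativistic Doppler: λ_obs = λ_src √((1−β)/(1+β))
= 751 × √(0.17700/1.8230) = 751 × 0.31160 = 234 nm

λ_obs ≈ 234 nm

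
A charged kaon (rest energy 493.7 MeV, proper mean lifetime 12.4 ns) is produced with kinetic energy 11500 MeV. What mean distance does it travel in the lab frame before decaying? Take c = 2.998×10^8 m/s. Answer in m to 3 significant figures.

γ = 1 + K/(m₀c²) = 1 + 11500/493.7 = 24.293
β = √(1 − 1/γ²) = 0.99915
Dilated lifetime: γτ₀ = 24.293 × 12.4 ns = 301.24 ns
d = βc·γτ₀ = 0.99915 × (2.998×10^8 m/s) × 3.0124×10^-7 s = 90.2 m

d ≈ 90.2 m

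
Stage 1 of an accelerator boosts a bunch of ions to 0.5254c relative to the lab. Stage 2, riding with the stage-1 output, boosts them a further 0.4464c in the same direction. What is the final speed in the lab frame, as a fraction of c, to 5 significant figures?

Compose boost 2: (0.4464 + 0.5254)/(1 + 0.4464×0.5254) = 0.97180/1.234539 = 0.78718

u ≈ 0.78718c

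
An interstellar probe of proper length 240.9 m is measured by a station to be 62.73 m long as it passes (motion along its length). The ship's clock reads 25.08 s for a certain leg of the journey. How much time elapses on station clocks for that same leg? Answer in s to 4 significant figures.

Length contraction ⇒ γ = L₀/L = 240.9/62.73 = 3.84027
Time dilation: Δt = γτ₀ = 3.84027 × 25.08 s = 96.31 s

Δt ≈ 96.31 s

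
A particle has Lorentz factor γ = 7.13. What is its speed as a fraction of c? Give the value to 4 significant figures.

β ≈ 0.9901

β = √(1 − 1/γ²) = √(1 − 1/7.13²) = √(0.980329) = 0.9901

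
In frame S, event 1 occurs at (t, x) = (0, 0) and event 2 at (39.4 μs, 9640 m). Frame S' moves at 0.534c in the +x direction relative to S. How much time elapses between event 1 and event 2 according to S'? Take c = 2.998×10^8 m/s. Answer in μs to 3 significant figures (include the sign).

γ = 1/√(1 − 0.534²) = 1.1828
Δt' = γ(Δt − vΔx/c²) = 1.1828 × (39.4 μs − 0.534×9640 m / (2.998×10^8 m/s))
= 1.1828 × (22.229 μs) = 26.3 μs

Δt' ≈ 26.3 μs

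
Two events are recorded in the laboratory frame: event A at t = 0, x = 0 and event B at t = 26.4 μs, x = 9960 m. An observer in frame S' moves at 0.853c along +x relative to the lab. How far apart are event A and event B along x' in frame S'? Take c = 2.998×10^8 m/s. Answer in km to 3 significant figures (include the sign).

Δx' ≈ 6.15 km

γ = 1/√(1 − 0.853²) = 1.9160
Δx' = γ(Δx − vΔt) = 1.9160 × (9960 m − 0.853×(2.998×10^8 m/s)×26.4×10^-6 s)
= 1.9160 × (3208.7 m) = 6.15 km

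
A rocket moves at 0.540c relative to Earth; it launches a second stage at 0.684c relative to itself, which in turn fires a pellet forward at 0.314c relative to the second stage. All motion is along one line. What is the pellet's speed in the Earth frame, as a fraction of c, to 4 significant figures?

Compose boost 2: (0.684 + 0.540)/(1 + 0.684×0.540) = 1.224/1.36936 = 0.893848
Compose boost 3: (0.314 + 0.893848)/(1 + 0.314×0.893848) = 1.20785/1.28067 = 0.9431

u ≈ 0.9431c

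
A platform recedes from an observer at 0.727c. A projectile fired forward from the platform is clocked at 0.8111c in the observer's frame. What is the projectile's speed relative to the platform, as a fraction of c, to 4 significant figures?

u' ≈ 0.2050c

Inverse velocity addition: u' = (u − v)/(1 − uv/c²)
= (0.8111 − 0.727)/(1 − 0.8111×0.727) = 0.08410/0.410330 = 0.2050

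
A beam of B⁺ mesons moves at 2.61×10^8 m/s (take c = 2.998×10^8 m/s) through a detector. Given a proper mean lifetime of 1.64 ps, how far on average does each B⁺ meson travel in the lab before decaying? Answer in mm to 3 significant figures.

d ≈ 0.870 mm

β = v/c = 2.61×10^8 / 2.998×10^8 = 0.87058
γ = 1/√(1 − 0.87058²) = 2.0324
Dilated lifetime: Δt = γτ₀ = 2.0324 × 1.64 ps = 3.3332 ps
d = vΔt = 0.87058c × 3.3332 ps = 2.6100×10^8 m/s × 3.3332×10^-12 s = 0.870 mm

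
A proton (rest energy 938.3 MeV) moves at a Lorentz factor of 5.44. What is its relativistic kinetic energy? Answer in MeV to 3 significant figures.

K ≈ 4170 MeV

γ = 5.44 (given)
K = (γ − 1)m₀c² = (5.44 − 1) × 938.3 MeV = 4.4400 × 938.3 MeV = 4170 MeV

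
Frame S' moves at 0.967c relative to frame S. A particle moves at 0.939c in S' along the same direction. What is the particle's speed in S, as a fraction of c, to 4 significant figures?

Relativistic velocity addition: u = (u' + v)/(1 + u'v/c²)
= (0.939 + 0.967)/(1 + 0.939×0.967) = 1.906/1.90801 = 0.9989

u ≈ 0.9989c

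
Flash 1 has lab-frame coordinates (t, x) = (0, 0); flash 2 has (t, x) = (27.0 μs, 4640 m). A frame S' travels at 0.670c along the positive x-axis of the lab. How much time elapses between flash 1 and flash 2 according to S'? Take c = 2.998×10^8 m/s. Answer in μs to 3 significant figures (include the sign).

γ = 1/√(1 − 0.670²) = 1.3471
Δt' = γ(Δt − vΔx/c²) = 1.3471 × (27.0 μs − 0.670×4640 m / (2.998×10^8 m/s))
= 1.3471 × (16.630 μs) = 22.4 μs

Δt' ≈ 22.4 μs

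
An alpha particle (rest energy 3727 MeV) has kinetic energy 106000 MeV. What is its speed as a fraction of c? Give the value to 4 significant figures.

γ = 1 + K/(m₀c²) = 1 + 106000/3727 = 29.4411
β = √(1 − 1/γ²) = 0.9994

β ≈ 0.9994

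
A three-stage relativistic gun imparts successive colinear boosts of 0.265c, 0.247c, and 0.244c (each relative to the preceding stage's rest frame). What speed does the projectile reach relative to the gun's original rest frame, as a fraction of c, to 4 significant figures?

Compose boost 2: (0.247 + 0.265)/(1 + 0.247×0.265) = 0.5120/1.06546 = 0.480546
Compose boost 3: (0.244 + 0.480546)/(1 + 0.244×0.480546) = 0.724546/1.11725 = 0.6485

u ≈ 0.6485c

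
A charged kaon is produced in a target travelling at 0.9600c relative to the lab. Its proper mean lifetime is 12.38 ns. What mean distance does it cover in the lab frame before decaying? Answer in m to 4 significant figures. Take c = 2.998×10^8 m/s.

γ = 1/√(1 − 0.9600²) = 3.57143
Dilated lifetime: Δt = γτ₀ = 3.57143 × 12.38 ns = 44.2143 ns
d = vΔt = 0.9600c × 44.2143 ns = 2.87808×10^8 m/s × 4.42143×10^-8 s = 12.73 m

d ≈ 12.73 m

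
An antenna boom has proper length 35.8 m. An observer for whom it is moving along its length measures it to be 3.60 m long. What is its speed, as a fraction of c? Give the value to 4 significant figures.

β ≈ 0.9949

γ = L₀/L = 35.8/3.60 = 9.94444
β = √(1 − 1/γ²) = 0.9949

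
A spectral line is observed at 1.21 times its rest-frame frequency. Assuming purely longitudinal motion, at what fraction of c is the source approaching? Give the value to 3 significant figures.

f_obs/f_src = √((1+β)/(1−β)) = 1.21  ⇒  (1+β)/(1−β) = 1.4641
β = |1 − D²|/(1 + D²) = |1 − 1.4641|/(1 + 1.4641) = 0.188

β ≈ 0.188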